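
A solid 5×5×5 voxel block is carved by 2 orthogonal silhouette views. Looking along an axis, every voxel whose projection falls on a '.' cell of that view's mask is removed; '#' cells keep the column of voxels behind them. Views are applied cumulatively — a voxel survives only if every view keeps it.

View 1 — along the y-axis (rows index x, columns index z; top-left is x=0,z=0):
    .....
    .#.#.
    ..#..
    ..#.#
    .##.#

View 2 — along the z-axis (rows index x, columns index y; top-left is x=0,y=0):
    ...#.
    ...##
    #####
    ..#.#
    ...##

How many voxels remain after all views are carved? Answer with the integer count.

remaining voxels: 19

initial block: 5^3 = 125
[1] y-view keeps 8 columns → grid now 40
[2] z-view keeps 12 columns → grid now 19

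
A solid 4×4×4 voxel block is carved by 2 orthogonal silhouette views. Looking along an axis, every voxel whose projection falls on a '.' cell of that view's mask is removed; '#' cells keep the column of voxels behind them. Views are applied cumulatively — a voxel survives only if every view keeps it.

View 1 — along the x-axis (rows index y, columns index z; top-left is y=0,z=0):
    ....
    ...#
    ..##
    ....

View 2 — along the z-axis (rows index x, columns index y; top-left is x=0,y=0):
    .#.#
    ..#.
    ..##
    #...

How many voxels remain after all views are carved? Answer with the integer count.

|visual hull| = 5

before carving: 64 voxels (4×4×4)
carve view 1 (along x, YZ-mask fill 3/16): 12 voxels remain
carve view 2 (along z, XY-mask fill 6/16): 5 voxels remain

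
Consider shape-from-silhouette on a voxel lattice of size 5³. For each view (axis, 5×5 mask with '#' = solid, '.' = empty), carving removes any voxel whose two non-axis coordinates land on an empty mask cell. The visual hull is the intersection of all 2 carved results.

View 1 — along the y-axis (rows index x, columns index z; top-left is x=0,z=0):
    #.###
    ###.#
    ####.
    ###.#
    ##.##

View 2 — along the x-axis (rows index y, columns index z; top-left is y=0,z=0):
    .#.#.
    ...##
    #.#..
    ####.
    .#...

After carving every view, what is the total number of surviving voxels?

|visual hull| = 43

start: 5×5×5 = 125 voxels
  1. axis=1 (XZ plane), |mask|=20  ⇒  voxels=100
  2. axis=0 (YZ plane), |mask|=11  ⇒  voxels=43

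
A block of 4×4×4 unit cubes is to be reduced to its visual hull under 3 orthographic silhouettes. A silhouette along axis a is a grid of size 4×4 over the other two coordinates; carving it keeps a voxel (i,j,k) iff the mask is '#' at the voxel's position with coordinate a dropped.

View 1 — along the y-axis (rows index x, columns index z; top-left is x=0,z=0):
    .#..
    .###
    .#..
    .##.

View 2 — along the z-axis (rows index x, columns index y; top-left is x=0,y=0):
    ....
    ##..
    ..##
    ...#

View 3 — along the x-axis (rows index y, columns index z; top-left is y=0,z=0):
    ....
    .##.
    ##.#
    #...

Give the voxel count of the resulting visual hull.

full grid |V| = 64
V1 y: intersect with XZ mask (7 set) -- 28 left
V2 z: intersect with XY mask (5 set) -- 10 left
V3 x: intersect with YZ mask (6 set) -- 3 left

|visual hull| = 3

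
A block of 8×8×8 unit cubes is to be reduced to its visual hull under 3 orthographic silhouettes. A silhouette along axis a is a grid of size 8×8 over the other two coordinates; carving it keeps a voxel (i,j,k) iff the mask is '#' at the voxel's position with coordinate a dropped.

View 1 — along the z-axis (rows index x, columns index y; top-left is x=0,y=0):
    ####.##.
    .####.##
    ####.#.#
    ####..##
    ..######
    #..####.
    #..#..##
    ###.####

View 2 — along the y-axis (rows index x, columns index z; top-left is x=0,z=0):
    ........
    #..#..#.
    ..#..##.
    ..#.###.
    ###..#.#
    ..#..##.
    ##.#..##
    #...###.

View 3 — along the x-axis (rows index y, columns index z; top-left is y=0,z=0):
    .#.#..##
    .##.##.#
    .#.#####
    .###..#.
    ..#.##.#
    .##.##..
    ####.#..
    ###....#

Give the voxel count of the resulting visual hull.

initial block: 8^3 = 512
carve view 1 (along z, XY-mask fill 46/64): 368 voxels remain
carve view 2 (along y, XZ-mask fill 27/64): 153 voxels remain
carve view 3 (along x, YZ-mask fill 36/64): 83 voxels remain

remaining voxels: 83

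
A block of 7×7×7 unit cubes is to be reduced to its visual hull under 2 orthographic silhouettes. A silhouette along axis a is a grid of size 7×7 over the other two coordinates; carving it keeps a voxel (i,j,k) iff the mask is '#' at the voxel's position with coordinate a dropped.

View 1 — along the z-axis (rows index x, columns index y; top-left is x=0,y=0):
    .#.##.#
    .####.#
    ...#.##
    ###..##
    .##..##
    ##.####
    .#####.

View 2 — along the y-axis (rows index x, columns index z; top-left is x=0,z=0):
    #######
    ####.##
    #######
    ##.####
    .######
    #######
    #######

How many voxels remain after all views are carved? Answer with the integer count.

before carving: 343 voxels (7×7×7)
  1. axis=2 (XY plane), |mask|=32  ⇒  voxels=224
  2. axis=1 (XZ plane), |mask|=46  ⇒  voxels=210

|visual hull| = 210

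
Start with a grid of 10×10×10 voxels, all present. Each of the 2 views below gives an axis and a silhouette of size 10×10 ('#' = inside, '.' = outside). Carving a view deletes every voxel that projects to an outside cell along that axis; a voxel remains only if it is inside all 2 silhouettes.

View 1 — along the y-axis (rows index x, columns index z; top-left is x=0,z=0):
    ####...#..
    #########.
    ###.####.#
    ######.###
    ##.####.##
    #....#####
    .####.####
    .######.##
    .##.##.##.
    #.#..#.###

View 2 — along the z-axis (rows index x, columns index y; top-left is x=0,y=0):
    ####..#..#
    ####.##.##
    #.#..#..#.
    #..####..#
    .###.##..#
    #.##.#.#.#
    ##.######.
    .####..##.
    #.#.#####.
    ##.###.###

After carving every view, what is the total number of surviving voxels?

voxel count = 474

full grid |V| = 1000
after view 1 [y-axis, 73 of 100 cells solid] → remaining = 730
after view 2 [z-axis, 65 of 100 cells solid] → remaining = 474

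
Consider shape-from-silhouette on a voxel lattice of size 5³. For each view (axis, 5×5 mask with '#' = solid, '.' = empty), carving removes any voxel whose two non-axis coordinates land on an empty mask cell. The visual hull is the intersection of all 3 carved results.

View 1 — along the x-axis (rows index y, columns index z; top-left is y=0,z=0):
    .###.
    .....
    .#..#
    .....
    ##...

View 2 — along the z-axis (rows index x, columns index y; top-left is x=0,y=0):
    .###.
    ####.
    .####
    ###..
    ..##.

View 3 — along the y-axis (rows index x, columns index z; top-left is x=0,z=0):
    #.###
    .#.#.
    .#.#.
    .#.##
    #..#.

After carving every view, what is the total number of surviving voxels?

10 voxels

before carving: 125 voxels (5×5×5)
after view 1 [x-axis, 7 of 25 cells solid] → remaining = 35
after view 2 [z-axis, 16 of 25 cells solid] → remaining = 18
after view 3 [y-axis, 13 of 25 cells solid] → remaining = 10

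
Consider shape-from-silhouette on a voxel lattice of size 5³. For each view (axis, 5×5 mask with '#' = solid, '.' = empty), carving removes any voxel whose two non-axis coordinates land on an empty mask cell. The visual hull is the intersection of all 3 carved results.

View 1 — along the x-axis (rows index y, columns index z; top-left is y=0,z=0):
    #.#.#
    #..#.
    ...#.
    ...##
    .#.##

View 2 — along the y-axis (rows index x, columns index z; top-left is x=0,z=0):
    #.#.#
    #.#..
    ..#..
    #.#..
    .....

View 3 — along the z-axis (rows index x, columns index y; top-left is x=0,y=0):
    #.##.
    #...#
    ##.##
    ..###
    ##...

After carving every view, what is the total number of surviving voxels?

initial block: 5^3 = 125
after view 1 [x-axis, 11 of 25 cells solid] → remaining = 55
after view 2 [y-axis, 8 of 25 cells solid] → remaining = 13
after view 3 [z-axis, 14 of 25 cells solid] → remaining = 7

voxel count = 7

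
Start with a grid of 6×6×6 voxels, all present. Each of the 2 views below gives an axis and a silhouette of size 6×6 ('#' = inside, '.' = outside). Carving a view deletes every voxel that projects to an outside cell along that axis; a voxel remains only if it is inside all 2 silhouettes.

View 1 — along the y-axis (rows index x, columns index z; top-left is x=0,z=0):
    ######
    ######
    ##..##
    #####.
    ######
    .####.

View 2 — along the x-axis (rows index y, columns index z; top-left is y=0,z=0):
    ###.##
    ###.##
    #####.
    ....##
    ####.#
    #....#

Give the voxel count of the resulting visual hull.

|visual hull| = 123

before carving: 216 voxels (6×6×6)
step 1: project along y, AND mask (31/36) → |grid| = 186
step 2: project along x, AND mask (24/36) → |grid| = 123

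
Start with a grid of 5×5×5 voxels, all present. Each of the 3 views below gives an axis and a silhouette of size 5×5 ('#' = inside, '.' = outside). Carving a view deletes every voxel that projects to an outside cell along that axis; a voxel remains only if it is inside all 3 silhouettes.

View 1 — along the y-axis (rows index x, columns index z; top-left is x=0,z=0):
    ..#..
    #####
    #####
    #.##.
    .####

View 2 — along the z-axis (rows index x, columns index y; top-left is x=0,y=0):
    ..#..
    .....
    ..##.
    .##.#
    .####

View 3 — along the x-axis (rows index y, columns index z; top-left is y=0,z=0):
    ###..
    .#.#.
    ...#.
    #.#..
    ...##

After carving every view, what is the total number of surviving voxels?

voxel count = 12

full grid |V| = 125
  1. axis=1 (XZ plane), |mask|=18  ⇒  voxels=90
  2. axis=2 (XY plane), |mask|=10  ⇒  voxels=36
  3. axis=0 (YZ plane), |mask|=10  ⇒  voxels=12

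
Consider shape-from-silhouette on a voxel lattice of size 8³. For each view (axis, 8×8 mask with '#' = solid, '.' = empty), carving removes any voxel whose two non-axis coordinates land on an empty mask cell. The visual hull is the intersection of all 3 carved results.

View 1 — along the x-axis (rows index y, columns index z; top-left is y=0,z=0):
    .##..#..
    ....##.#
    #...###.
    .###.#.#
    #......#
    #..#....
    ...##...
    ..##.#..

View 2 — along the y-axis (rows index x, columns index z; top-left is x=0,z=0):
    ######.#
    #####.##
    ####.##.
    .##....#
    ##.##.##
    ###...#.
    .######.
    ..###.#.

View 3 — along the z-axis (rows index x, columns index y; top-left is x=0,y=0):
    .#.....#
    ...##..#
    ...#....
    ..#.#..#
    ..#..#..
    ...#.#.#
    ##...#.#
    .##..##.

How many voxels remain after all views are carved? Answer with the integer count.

|visual hull| = 44

before carving: 512 voxels (8×8×8)
carve view 1 (along x, YZ-mask fill 24/64): 192 voxels remain
carve view 2 (along y, XZ-mask fill 43/64): 122 voxels remain
carve view 3 (along z, XY-mask fill 22/64): 44 voxels remain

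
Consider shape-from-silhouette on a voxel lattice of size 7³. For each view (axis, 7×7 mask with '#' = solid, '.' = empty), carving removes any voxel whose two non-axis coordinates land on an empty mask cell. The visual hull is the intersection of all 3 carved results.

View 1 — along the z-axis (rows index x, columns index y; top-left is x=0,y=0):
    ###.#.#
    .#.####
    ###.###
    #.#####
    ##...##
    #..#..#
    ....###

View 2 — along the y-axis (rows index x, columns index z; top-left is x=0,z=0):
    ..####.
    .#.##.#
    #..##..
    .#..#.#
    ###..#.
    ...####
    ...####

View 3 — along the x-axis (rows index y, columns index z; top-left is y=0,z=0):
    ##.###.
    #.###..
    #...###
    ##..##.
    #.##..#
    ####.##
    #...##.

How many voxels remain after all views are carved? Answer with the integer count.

voxel count = 71

start: 7×7×7 = 343 voxels
  1. axis=2 (XY plane), |mask|=32  ⇒  voxels=224
  2. axis=1 (XZ plane), |mask|=26  ⇒  voxels=116
  3. axis=0 (YZ plane), |mask|=30  ⇒  voxels=71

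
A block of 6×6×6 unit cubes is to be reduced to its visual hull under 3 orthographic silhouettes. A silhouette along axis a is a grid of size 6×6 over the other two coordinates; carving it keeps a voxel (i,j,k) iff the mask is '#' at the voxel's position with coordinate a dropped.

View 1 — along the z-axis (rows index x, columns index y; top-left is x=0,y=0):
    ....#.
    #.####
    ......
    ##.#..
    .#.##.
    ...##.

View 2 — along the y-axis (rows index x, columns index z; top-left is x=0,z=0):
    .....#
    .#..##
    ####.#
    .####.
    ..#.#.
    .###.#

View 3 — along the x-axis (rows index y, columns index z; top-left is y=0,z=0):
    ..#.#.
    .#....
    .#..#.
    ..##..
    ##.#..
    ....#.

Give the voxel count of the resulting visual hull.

15 voxels

initial block: 6^3 = 216
[1] z-view keeps 14 columns → grid now 84
[2] y-view keeps 19 columns → grid now 42
[3] x-view keeps 11 columns → grid now 15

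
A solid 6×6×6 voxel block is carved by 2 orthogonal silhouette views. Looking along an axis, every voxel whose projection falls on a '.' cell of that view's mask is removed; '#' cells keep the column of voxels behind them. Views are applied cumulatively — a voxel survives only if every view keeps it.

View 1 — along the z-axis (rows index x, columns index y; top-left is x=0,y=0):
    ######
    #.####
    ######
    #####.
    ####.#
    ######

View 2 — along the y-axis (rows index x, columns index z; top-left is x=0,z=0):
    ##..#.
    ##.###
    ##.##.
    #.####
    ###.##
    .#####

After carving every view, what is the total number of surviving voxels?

147 voxels

full grid |V| = 216
after view 1 [z-axis, 33 of 36 cells solid] → remaining = 198
after view 2 [y-axis, 27 of 36 cells solid] → remaining = 147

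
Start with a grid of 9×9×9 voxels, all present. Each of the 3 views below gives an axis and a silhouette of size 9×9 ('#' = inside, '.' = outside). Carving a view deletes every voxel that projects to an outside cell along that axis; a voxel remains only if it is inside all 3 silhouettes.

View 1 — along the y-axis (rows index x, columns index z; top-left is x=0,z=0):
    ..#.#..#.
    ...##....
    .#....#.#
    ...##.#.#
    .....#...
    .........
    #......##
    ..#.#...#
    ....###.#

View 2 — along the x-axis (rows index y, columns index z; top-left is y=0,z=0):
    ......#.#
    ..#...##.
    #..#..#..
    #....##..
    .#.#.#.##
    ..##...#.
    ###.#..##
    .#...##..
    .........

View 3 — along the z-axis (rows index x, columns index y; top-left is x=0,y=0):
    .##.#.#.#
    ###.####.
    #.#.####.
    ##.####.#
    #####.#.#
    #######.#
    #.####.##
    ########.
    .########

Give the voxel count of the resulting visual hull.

53 voxels

start: 9×9×9 = 729 voxels
step 1: project along y, AND mask (23/81) → |grid| = 207
step 2: project along x, AND mask (28/81) → |grid| = 67
step 3: project along z, AND mask (63/81) → |grid| = 53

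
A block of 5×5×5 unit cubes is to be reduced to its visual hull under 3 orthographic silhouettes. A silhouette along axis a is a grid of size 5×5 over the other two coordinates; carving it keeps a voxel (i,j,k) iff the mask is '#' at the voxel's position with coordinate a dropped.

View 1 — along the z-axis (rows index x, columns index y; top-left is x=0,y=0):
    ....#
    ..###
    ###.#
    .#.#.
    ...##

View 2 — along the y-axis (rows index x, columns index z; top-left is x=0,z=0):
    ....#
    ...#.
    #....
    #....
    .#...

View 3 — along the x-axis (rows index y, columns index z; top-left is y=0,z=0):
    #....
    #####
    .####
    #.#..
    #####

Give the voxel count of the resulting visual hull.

|visual hull| = 9

before carving: 125 voxels (5×5×5)
  1. axis=2 (XY plane), |mask|=12  ⇒  voxels=60
  2. axis=1 (XZ plane), |mask|=5  ⇒  voxels=12
  3. axis=0 (YZ plane), |mask|=17  ⇒  voxels=9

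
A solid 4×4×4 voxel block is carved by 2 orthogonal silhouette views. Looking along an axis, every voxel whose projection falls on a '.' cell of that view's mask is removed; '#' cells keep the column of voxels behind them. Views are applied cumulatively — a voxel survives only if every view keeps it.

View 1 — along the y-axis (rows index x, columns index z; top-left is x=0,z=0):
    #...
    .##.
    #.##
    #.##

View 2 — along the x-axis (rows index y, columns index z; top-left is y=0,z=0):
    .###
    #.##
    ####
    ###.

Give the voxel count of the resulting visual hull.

voxel count = 30

initial block: 4^3 = 64
carve view 1 (along y, XZ-mask fill 9/16): 36 voxels remain
carve view 2 (along x, YZ-mask fill 13/16): 30 voxels remain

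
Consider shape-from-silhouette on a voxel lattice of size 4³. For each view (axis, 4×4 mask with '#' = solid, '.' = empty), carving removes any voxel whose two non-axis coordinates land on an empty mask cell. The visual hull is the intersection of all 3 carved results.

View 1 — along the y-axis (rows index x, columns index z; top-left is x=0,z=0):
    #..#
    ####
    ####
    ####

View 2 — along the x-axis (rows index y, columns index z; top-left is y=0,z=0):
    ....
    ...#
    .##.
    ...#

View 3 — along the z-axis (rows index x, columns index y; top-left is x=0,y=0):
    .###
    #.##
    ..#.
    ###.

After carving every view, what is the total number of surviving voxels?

full grid |V| = 64
after view 1 [y-axis, 14 of 16 cells solid] → remaining = 56
after view 2 [x-axis, 4 of 16 cells solid] → remaining = 14
after view 3 [z-axis, 10 of 16 cells solid] → remaining = 10

10 voxels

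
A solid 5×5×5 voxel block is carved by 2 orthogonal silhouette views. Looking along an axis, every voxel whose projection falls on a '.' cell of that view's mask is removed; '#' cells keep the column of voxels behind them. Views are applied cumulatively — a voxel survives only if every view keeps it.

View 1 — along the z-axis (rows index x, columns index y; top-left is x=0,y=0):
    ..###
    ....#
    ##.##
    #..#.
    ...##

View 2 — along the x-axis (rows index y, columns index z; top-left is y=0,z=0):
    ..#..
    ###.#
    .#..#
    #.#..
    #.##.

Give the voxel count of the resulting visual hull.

initial block: 5^3 = 125
V1 z: intersect with XY mask (12 set) -- 60 left
V2 x: intersect with YZ mask (12 set) -- 28 left

voxel count = 28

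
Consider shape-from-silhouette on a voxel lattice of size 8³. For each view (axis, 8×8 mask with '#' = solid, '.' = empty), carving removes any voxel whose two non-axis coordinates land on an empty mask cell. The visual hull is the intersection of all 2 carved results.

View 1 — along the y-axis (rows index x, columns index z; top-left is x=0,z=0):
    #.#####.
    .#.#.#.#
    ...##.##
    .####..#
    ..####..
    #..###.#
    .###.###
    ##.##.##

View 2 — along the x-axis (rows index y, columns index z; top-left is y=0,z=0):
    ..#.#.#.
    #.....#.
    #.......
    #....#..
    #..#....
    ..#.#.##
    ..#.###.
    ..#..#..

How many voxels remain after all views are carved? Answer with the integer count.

91 voxels

initial block: 8^3 = 512
step 1: project along y, AND mask (40/64) → |grid| = 320
step 2: project along x, AND mask (20/64) → |grid| = 91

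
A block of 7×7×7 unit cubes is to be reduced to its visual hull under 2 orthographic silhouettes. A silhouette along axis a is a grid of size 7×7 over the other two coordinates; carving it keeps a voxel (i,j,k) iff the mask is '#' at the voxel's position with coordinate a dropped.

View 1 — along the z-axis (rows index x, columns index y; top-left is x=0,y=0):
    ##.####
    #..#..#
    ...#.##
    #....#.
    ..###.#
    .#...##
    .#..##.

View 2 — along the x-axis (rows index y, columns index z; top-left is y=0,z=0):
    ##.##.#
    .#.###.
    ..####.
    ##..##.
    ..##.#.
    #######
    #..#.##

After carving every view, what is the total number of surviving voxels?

voxel count = 111

initial block: 7^3 = 343
carve view 1 (along z, XY-mask fill 24/49): 168 voxels remain
carve view 2 (along x, YZ-mask fill 31/49): 111 voxels remain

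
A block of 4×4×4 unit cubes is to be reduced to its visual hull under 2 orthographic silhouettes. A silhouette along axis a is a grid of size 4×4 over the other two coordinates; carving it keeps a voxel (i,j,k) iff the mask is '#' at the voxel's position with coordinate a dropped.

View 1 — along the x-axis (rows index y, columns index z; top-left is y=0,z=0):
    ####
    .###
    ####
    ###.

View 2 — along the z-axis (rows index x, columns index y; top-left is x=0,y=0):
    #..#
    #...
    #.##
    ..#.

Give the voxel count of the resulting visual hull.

initial block: 4^3 = 64
V1 x: intersect with YZ mask (14 set) -- 56 left
V2 z: intersect with XY mask (7 set) -- 26 left

26 voxels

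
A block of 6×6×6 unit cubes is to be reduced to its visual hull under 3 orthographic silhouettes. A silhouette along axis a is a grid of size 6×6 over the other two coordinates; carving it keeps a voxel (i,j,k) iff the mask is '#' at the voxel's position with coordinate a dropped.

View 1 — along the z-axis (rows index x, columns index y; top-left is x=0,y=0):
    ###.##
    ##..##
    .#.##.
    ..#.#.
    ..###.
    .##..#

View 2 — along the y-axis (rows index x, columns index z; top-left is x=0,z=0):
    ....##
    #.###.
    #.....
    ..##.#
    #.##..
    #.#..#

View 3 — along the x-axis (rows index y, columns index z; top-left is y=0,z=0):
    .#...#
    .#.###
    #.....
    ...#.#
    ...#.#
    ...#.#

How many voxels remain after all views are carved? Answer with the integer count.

initial block: 6^3 = 216
[1] z-view keeps 20 columns → grid now 120
[2] y-view keeps 16 columns → grid now 53
[3] x-view keeps 13 columns → grid now 17

|visual hull| = 17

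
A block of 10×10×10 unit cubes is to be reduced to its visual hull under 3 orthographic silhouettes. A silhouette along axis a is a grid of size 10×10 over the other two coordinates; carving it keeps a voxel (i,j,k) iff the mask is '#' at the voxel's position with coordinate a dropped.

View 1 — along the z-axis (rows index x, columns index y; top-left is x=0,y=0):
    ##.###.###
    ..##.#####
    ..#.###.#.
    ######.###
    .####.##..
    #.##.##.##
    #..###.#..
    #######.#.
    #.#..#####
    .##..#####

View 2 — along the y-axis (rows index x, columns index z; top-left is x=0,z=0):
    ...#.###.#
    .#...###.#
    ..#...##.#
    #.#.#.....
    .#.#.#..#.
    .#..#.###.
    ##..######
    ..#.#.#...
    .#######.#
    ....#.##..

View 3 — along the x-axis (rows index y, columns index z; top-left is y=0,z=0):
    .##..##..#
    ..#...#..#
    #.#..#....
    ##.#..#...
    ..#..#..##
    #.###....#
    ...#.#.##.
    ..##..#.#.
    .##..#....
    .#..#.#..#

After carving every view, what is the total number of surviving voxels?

start: 10×10×10 = 1000 voxels
after view 1 [z-axis, 69 of 100 cells solid] → remaining = 690
after view 2 [y-axis, 48 of 100 cells solid] → remaining = 322
after view 3 [x-axis, 39 of 100 cells solid] → remaining = 123

voxel count = 123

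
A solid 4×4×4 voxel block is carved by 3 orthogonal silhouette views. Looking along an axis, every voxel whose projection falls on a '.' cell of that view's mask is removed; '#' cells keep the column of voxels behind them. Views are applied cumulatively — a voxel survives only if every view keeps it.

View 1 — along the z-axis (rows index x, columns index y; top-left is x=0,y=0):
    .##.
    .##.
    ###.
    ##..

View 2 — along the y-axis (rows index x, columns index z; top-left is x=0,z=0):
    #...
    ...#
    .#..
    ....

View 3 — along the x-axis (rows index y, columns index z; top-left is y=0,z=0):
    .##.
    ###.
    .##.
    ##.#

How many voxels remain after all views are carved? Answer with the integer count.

4 voxels

full grid |V| = 64
step 1: project along z, AND mask (9/16) → |grid| = 36
step 2: project along y, AND mask (3/16) → |grid| = 7
step 3: project along x, AND mask (10/16) → |grid| = 4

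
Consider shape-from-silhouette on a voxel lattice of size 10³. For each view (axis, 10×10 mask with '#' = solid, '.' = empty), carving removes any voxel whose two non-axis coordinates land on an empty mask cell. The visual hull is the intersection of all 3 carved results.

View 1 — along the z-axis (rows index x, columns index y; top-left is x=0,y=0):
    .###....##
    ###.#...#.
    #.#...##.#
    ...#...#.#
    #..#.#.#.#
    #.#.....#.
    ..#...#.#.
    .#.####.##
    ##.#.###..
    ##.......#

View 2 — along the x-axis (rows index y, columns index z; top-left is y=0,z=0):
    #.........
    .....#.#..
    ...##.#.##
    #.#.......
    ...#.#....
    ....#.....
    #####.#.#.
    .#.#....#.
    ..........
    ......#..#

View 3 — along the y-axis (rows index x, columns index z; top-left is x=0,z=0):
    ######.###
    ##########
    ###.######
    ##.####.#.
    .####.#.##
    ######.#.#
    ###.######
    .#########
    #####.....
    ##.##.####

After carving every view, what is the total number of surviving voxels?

start: 10×10×10 = 1000 voxels
step 1: project along z, AND mask (45/100) → |grid| = 450
step 2: project along x, AND mask (25/100) → |grid| = 110
step 3: project along y, AND mask (81/100) → |grid| = 89

voxel count = 89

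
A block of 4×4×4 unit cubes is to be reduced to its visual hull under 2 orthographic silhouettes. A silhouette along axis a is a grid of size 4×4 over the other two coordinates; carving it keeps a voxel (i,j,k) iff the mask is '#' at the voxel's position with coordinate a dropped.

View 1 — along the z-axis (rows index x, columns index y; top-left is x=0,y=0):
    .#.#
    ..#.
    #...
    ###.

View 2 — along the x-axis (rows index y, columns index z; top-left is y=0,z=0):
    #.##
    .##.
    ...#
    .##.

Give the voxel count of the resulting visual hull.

start: 4×4×4 = 64 voxels
after view 1 [z-axis, 7 of 16 cells solid] → remaining = 28
after view 2 [x-axis, 8 of 16 cells solid] → remaining = 14

14 voxels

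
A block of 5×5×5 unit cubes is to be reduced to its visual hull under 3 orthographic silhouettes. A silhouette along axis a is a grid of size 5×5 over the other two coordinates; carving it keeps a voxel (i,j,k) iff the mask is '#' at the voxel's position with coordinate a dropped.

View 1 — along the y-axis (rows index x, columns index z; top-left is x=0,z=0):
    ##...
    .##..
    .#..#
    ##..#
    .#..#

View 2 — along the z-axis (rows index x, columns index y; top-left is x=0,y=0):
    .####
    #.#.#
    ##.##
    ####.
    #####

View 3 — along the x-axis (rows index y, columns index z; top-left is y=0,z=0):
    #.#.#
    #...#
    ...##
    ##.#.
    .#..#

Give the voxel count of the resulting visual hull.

before carving: 125 voxels (5×5×5)
  1. axis=1 (XZ plane), |mask|=11  ⇒  voxels=55
  2. axis=2 (XY plane), |mask|=20  ⇒  voxels=44
  3. axis=0 (YZ plane), |mask|=12  ⇒  voxels=24

voxel count = 24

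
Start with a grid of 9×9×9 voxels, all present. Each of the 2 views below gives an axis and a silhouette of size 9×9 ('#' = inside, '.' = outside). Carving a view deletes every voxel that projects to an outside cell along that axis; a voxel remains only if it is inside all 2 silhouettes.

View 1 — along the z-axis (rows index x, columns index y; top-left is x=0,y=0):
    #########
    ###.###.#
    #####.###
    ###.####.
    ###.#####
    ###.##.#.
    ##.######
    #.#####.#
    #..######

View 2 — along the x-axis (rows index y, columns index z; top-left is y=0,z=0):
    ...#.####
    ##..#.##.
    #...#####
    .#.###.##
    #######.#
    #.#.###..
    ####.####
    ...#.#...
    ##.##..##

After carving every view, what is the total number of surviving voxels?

full grid |V| = 729
step 1: project along z, AND mask (67/81) → |grid| = 603
step 2: project along x, AND mask (51/81) → |grid| = 384

|visual hull| = 384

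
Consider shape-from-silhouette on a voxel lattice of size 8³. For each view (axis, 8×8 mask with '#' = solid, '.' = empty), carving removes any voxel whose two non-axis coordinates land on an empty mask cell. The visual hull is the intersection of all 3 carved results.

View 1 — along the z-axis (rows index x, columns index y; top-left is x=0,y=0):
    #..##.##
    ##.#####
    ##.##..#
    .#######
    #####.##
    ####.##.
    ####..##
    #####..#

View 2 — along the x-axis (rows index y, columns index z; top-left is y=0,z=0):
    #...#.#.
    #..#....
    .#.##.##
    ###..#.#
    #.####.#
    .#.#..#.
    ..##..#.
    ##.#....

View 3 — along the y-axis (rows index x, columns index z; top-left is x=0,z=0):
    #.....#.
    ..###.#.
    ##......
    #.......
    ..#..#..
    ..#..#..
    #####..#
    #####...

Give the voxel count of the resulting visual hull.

before carving: 512 voxels (8×8×8)
V1 z: intersect with XY mask (49 set) -- 392 left
V2 x: intersect with YZ mask (30 set) -- 184 left
V3 y: intersect with XZ mask (24 set) -- 72 left

remaining voxels: 72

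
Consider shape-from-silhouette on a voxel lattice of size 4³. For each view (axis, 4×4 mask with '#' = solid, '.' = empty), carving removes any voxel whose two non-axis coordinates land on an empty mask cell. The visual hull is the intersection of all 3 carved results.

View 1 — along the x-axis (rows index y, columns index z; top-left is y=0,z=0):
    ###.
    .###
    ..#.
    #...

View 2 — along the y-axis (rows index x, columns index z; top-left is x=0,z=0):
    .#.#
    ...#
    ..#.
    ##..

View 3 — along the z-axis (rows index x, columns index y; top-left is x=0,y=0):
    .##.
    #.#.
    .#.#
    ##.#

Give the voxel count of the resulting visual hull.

full grid |V| = 64
carve view 1 (along x, YZ-mask fill 8/16): 32 voxels remain
carve view 2 (along y, XZ-mask fill 6/16): 11 voxels remain
carve view 3 (along z, XY-mask fill 9/16): 7 voxels remain

|visual hull| = 7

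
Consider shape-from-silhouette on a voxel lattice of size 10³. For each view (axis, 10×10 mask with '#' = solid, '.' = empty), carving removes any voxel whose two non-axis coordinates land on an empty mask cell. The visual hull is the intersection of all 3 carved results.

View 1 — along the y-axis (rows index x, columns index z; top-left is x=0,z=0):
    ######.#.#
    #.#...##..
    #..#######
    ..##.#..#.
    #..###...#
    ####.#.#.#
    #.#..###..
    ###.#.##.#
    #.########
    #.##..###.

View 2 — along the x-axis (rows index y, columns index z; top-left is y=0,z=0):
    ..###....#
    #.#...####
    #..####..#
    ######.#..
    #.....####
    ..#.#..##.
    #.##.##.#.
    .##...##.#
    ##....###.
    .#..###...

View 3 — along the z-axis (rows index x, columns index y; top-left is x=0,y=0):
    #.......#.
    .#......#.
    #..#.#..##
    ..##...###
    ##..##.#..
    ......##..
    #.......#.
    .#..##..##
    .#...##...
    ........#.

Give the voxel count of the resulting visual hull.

remaining voxels: 100

initial block: 10^3 = 1000
step 1: project along y, AND mask (63/100) → |grid| = 630
step 2: project along x, AND mask (52/100) → |grid| = 335
step 3: project along z, AND mask (32/100) → |grid| = 100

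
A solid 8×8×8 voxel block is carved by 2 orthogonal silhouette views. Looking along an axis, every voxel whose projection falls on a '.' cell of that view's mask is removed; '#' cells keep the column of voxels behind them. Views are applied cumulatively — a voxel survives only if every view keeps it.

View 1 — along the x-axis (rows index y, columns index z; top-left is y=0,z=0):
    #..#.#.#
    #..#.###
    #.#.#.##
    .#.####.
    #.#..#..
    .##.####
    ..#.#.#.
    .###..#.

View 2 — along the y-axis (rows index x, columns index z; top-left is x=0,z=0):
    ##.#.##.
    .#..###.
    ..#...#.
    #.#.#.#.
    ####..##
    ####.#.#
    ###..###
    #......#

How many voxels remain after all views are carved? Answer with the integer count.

full grid |V| = 512
after view 1 [x-axis, 35 of 64 cells solid] → remaining = 280
after view 2 [y-axis, 35 of 64 cells solid] → remaining = 156

voxel count = 156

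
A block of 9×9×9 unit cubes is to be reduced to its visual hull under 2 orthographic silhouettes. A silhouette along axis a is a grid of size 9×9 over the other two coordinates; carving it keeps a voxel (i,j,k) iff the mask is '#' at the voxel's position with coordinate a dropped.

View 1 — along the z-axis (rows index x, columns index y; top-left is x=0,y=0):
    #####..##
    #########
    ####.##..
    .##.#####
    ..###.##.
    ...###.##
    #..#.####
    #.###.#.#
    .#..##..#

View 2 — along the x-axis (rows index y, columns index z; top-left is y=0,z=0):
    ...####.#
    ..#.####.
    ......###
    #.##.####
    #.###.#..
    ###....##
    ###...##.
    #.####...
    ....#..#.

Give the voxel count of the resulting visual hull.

before carving: 729 voxels (9×9×9)
  1. axis=2 (XY plane), |mask|=55  ⇒  voxels=495
  2. axis=0 (YZ plane), |mask|=42  ⇒  voxels=256

voxel count = 256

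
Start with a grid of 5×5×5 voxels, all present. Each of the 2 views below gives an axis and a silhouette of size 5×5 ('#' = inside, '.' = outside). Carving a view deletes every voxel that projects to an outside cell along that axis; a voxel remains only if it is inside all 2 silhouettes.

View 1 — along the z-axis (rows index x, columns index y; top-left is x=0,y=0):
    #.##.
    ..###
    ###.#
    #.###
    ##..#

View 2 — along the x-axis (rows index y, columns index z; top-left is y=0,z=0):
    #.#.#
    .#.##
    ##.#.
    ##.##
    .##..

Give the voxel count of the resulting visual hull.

start: 5×5×5 = 125 voxels
after view 1 [z-axis, 17 of 25 cells solid] → remaining = 85
after view 2 [x-axis, 15 of 25 cells solid] → remaining = 50

|visual hull| = 50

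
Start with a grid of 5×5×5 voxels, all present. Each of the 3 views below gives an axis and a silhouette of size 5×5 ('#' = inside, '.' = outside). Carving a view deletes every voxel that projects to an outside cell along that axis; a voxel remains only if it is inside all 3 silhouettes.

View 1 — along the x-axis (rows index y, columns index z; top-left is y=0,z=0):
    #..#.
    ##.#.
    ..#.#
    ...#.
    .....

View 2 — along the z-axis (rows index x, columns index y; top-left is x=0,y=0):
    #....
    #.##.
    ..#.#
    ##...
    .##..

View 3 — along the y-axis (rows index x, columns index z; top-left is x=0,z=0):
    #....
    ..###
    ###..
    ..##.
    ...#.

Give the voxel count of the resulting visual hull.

|visual hull| = 9

start: 5×5×5 = 125 voxels
V1 x: intersect with YZ mask (8 set) -- 40 left
V2 z: intersect with XY mask (10 set) -- 19 left
V3 y: intersect with XZ mask (10 set) -- 9 left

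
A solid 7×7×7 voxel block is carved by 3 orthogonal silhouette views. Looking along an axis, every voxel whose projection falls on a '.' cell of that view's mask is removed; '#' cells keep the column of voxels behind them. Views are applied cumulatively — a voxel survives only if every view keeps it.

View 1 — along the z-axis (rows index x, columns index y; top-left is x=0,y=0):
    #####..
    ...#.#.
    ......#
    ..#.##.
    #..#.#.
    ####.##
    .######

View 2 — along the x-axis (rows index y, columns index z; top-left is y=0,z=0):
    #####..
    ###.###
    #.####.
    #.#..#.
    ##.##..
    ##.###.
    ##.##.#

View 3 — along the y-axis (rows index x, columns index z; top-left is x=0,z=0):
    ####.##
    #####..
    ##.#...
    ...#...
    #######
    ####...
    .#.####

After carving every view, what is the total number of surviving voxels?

voxel count = 81

full grid |V| = 343
  1. axis=2 (XY plane), |mask|=26  ⇒  voxels=182
  2. axis=0 (YZ plane), |mask|=33  ⇒  voxels=120
  3. axis=1 (XZ plane), |mask|=31  ⇒  voxels=81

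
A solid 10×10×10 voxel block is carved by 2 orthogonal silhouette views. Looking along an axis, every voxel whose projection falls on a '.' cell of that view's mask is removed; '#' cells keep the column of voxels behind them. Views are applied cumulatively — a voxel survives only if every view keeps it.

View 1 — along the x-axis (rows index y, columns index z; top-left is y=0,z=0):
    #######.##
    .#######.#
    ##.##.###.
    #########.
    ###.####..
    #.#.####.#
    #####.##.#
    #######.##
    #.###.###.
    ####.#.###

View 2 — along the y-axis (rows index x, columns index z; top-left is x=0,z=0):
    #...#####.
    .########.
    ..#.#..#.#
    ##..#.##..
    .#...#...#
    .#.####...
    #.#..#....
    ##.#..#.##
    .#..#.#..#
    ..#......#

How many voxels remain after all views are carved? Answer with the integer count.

start: 10×10×10 = 1000 voxels
after view 1 [x-axis, 79 of 100 cells solid] → remaining = 790
after view 2 [y-axis, 46 of 100 cells solid] → remaining = 367

367 voxels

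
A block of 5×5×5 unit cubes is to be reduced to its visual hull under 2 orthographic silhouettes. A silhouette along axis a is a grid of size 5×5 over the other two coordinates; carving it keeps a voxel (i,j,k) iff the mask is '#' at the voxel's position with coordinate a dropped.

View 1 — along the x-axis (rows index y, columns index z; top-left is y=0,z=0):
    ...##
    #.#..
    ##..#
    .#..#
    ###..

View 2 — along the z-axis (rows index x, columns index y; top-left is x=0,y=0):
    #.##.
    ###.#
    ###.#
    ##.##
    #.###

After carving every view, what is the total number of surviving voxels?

remaining voxels: 46

before carving: 125 voxels (5×5×5)
  1. axis=0 (YZ plane), |mask|=12  ⇒  voxels=60
  2. axis=2 (XY plane), |mask|=19  ⇒  voxels=46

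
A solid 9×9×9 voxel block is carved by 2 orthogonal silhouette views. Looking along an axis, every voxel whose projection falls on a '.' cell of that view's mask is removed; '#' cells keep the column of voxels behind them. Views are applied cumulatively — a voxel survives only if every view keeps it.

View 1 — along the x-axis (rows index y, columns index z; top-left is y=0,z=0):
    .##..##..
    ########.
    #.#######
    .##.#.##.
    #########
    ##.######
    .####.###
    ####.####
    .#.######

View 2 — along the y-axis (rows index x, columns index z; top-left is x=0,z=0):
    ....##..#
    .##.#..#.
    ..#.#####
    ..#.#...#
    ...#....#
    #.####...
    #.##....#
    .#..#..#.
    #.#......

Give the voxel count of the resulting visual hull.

220 voxels

before carving: 729 voxels (9×9×9)
  1. axis=0 (YZ plane), |mask|=64  ⇒  voxels=576
  2. axis=1 (XZ plane), |mask|=32  ⇒  voxels=220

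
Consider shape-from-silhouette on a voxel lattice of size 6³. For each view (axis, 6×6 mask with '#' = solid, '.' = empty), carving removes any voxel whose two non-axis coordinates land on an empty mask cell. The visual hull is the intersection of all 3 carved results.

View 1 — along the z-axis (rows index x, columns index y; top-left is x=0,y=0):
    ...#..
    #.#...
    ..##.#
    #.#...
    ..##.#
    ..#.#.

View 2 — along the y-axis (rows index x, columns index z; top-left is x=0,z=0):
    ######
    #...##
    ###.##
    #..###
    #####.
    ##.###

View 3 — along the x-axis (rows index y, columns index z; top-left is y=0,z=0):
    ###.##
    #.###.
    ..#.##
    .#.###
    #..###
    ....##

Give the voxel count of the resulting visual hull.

|visual hull| = 34

full grid |V| = 216
after view 1 [z-axis, 13 of 36 cells solid] → remaining = 78
after view 2 [y-axis, 28 of 36 cells solid] → remaining = 60
after view 3 [x-axis, 22 of 36 cells solid] → remaining = 34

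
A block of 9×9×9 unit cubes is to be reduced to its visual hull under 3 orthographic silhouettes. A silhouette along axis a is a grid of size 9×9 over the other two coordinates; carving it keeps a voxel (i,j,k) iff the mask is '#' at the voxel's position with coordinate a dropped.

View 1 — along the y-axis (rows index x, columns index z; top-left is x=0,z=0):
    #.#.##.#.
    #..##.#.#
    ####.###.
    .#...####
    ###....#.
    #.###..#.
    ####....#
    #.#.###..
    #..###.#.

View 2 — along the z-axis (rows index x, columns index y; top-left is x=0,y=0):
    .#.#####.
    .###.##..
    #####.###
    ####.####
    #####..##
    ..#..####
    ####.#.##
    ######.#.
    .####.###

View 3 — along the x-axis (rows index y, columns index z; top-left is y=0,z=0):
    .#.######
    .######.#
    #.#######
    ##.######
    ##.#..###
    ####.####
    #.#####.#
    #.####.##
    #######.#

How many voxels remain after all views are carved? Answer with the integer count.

remaining voxels: 246

full grid |V| = 729
step 1: project along y, AND mask (46/81) → |grid| = 414
step 2: project along z, AND mask (60/81) → |grid| = 309
step 3: project along x, AND mask (66/81) → |grid| = 246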